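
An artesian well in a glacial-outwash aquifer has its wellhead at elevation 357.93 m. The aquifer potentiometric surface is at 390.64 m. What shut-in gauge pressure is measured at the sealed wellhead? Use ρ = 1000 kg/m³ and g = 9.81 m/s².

P ≈ 321 kPa

Head above the cap: Δh = 390.64 − 357.93 = 32.71 m.
P = ρgΔh = 1000 × 9.81 × 32.71 = 320885 Pa ≈ 321 kPa.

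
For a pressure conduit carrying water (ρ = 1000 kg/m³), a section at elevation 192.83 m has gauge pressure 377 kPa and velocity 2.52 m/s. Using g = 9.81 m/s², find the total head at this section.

Pressure head ψ = P/(ρg) = 377×1000 / (1000 × 9.81) = 38.43 m.
Velocity head = v²/(2g) = 2.52² / (2 × 9.81) = 0.324 m.
h = z + ψ + v²/(2g) = 192.83 + 38.43 + 0.324 = 231.58 m.

h ≈ 231.58 m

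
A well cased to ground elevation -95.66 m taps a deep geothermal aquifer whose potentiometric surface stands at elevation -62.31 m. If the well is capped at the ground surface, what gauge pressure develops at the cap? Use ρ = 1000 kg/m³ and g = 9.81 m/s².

P ≈ 327 kPa

Head above the cap: Δh = -62.31 − (-95.66) = 33.35 m.
P = ρgΔh = 1000 × 9.81 × 33.35 = 327164 Pa ≈ 327 kPa.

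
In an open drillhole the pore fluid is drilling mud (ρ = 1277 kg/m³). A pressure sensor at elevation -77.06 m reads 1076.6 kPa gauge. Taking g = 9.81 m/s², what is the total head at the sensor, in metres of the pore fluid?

h ≈ 8.88 m

ψ = P/(ρg) = 1076.6×1000 / (1277 × 9.81) = 85.94 m.
h = z + ψ = -77.06 + 85.94 = 8.88 m.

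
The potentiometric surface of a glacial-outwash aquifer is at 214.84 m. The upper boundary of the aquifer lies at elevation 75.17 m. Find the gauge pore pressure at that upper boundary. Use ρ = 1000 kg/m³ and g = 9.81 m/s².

Pressure head at the aquifer top: ψ = h − z = 214.84 − 75.17 = 139.67 m.
P = ρgψ = 1000 × 9.81 × 139.67 = 1370163 Pa ≈ 1370 kPa.

P ≈ 1370 kPa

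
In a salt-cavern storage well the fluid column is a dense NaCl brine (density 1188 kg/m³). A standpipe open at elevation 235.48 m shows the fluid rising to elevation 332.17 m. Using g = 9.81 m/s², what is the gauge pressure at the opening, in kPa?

P ≈ 1130 kPa

Pressure head ψ = h − z = 332.17 − 235.48 = 96.69 m.
P = ρgψ = 1188 × 9.81 × 96.69 = 1126852 Pa ≈ 1130 kPa.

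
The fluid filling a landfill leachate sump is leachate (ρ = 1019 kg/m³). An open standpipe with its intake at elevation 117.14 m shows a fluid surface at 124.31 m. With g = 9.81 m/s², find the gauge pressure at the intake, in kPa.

Pressure head ψ = h − z = 124.31 − 117.14 = 7.17 m.
P = ρgψ = 1019 × 9.81 × 7.17 = 71674 Pa ≈ 71.7 kPa.

P ≈ 71.7 kPa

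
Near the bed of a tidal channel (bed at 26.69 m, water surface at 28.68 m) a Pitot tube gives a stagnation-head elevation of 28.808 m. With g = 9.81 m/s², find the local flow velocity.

Near the bed, under hydrostatic conditions, the piezometric head (z + ψ) equals the free-surface elevation, 28.68 m.
Velocity head = total − piezometric = 28.808 − 28.68 = 0.128 m.
v = √(2g·h_v) = √(2 × 9.81 × 0.128) = 1.58 m/s.

v ≈ 1.58 m/s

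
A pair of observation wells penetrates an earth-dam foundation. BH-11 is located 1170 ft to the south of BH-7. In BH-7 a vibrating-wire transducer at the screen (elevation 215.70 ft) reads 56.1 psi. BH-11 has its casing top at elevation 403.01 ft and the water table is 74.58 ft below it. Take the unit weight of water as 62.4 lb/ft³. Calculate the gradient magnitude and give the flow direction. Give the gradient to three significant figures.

i ≈ 0.0143; groundwater flows toward the south

Pressure head at BH-7: ψ = 144·P/γ = 144 × 56.1 / 62.4 = 129.46 ft.
Total head at BH-7: h = z + ψ = 215.70 + 129.46 = 345.16 ft.
Total head at BH-11: h = 403.01 − 74.58 = 328.43 ft.
Head difference: h(BH-7) − h(BH-11) = 345.16 − 328.43 = 16.73 ft.
Hydraulic gradient: i = |Δh| / L = 16.73 / 1170 = 0.0143.
Flow is from higher to lower head: from BH-7 toward BH-11, i.e. toward the south.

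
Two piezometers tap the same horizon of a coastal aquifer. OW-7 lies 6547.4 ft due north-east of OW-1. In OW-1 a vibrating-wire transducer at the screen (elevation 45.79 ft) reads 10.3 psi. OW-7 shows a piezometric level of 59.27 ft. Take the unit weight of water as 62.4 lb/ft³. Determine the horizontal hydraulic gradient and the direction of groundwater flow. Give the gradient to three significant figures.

Pressure head at OW-1: ψ = 144·P/γ = 144 × 10.3 / 62.4 = 23.77 ft.
Total head at OW-1: h = z + ψ = 45.79 + 23.77 = 69.56 ft.
Total head at OW-7: h = 59.27 ft (water level in the piezometer is the total head).
Head difference: h(OW-1) − h(OW-7) = 69.56 − 59.27 = 10.29 ft.
Hydraulic gradient: i = |Δh| / L = 10.29 / 6547.4 = 0.00157.
Flow is from higher to lower head: from OW-1 toward OW-7, i.e. toward the north-east.

i ≈ 0.00157; groundwater flows toward the north-east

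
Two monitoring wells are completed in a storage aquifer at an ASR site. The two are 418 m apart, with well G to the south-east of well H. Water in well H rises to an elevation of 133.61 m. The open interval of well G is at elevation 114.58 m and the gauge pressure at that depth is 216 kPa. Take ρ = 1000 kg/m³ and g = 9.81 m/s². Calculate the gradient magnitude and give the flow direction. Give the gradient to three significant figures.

i ≈ 0.00715; groundwater flows toward the north-west

Total head at well H: h = 133.61 m (water level in the piezometer is the total head).
Pressure head at well G: ψ = P/(ρg) = 216×1000 / (1000 × 9.81) = 22.02 m.
Total head at well G: h = z + ψ = 114.58 + 22.02 = 136.60 m.
Head difference: h(well H) − h(well G) = 133.61 − 136.60 = -2.99 m.
Hydraulic gradient: i = |Δh| / L = 2.99 / 418 = 0.00715.
Flow is from higher to lower head: from well G toward well H, i.e. toward the north-west.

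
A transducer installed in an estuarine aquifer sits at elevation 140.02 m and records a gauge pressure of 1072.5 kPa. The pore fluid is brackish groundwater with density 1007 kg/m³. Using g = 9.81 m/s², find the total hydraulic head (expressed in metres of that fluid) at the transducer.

ψ = P/(ρg) = 1072.5×1000 / (1007 × 9.81) = 108.57 m.
h = z + ψ = 140.02 + 108.57 = 248.59 m.

h ≈ 248.59 m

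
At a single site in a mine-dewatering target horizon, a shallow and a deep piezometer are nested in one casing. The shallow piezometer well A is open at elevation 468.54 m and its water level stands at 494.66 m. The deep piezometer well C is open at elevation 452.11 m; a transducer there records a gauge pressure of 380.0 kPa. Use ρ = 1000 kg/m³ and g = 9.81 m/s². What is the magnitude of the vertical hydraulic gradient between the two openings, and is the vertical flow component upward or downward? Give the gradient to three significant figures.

|i_v| ≈ 0.232; vertical flow is downward

Total head at well A: h = 494.66 m (water level in the standpipe).
Pressure head at well C: ψ = P/(ρg) = 380.0×1000 / (1000 × 9.81) = 38.74 m.
Total head at well C: h = z + ψ = 452.11 + 38.74 = 490.85 m.
Δh = h(well A) − h(well C) = 494.66 − 490.85 = 3.81 m.
Vertical separation Δz = 468.54 − 452.11 = 16.43 m.
|i_v| = |Δh| / Δz = 3.81 / 16.43 = 0.232.
Head is higher in the shallow piezometer, so vertical flow is downward (recharge condition).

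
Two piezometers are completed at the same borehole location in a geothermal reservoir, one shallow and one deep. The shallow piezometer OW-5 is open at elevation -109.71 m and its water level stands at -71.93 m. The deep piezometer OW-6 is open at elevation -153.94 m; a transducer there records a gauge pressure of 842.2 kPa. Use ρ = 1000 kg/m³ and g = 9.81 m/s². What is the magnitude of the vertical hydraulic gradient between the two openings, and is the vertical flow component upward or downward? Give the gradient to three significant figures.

|i_v| ≈ 0.0868; vertical flow is upward

Total head at OW-5: h = -71.93 m (water level in the standpipe).
Pressure head at OW-6: ψ = P/(ρg) = 842.2×1000 / (1000 × 9.81) = 85.85 m.
Total head at OW-6: h = z + ψ = -153.94 + 85.85 = -68.09 m.
Δh = h(OW-5) − h(OW-6) = -71.93 − (-68.09) = -3.84 m.
Vertical separation Δz = -109.71 − (-153.94) = 44.23 m.
|i_v| = |Δh| / Δz = 3.84 / 44.23 = 0.0868.
Head is higher in the deep piezometer, so vertical flow is upward (discharge condition).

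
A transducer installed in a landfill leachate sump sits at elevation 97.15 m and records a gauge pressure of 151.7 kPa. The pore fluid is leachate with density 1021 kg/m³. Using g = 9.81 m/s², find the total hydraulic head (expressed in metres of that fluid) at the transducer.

h ≈ 112.30 m

ψ = P/(ρg) = 151.7×1000 / (1021 × 9.81) = 15.15 m.
h = z + ψ = 97.15 + 15.15 = 112.30 m.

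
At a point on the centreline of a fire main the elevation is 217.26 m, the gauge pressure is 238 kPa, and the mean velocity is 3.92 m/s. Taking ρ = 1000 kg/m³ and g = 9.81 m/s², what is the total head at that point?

Pressure head ψ = P/(ρg) = 238×1000 / (1000 × 9.81) = 24.26 m.
Velocity head = v²/(2g) = 3.92² / (2 × 9.81) = 0.783 m.
h = z + ψ + v²/(2g) = 217.26 + 24.26 + 0.783 = 242.30 m.

h ≈ 242.30 m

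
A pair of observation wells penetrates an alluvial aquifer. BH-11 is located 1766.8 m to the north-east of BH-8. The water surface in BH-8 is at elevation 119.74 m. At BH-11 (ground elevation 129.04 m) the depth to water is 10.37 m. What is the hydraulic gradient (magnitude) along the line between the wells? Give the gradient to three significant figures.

i ≈ 0.000606

Total head at BH-8: h = 119.74 m (water level in the piezometer is the total head).
Total head at BH-11: h = 129.04 − 10.37 = 118.67 m.
Head difference: h(BH-8) − h(BH-11) = 119.74 − 118.67 = 1.07 m.
Hydraulic gradient: i = |Δh| / L = 1.07 / 1766.8 = 0.000606.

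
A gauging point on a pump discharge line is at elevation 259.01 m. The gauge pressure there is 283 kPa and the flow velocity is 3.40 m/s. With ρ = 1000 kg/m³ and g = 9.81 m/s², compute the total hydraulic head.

h ≈ 288.45 m

Pressure head ψ = P/(ρg) = 283×1000 / (1000 × 9.81) = 28.85 m.
Velocity head = v²/(2g) = 3.40² / (2 × 9.81) = 0.589 m.
h = z + ψ + v²/(2g) = 259.01 + 28.85 + 0.589 = 288.45 m.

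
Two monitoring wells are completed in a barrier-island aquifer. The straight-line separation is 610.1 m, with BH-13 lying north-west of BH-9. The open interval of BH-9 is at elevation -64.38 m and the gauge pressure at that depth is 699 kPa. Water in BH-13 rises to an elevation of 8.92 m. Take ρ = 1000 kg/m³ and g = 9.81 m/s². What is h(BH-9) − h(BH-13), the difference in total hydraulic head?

Δh ≈ -2.05 m

Pressure head at BH-9: ψ = P/(ρg) = 699×1000 / (1000 × 9.81) = 71.25 m.
Total head at BH-9: h = z + ψ = -64.38 + 71.25 = 6.87 m.
Total head at BH-13: h = 8.92 m (water level in the piezometer is the total head).
Head difference: h(BH-9) − h(BH-13) = 6.87 − 8.92 = -2.05 m.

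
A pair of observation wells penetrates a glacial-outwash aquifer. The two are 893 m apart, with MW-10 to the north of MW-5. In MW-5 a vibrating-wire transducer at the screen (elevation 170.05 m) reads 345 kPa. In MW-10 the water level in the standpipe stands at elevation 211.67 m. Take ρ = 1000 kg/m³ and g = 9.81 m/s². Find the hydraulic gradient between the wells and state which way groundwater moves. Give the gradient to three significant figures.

i ≈ 0.00722; groundwater flows toward the south

Pressure head at MW-5: ψ = P/(ρg) = 345×1000 / (1000 × 9.81) = 35.17 m.
Total head at MW-5: h = z + ψ = 170.05 + 35.17 = 205.22 m.
Total head at MW-10: h = 211.67 m (water level in the piezometer is the total head).
Head difference: h(MW-5) − h(MW-10) = 205.22 − 211.67 = -6.45 m.
Hydraulic gradient: i = |Δh| / L = 6.45 / 893 = 0.00722.
Flow is from higher to lower head: from MW-10 toward MW-5, i.e. toward the south.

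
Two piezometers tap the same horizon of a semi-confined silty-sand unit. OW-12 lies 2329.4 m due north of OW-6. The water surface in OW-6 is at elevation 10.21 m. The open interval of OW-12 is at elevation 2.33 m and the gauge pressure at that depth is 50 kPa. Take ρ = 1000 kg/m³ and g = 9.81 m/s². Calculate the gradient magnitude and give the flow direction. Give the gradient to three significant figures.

i ≈ 0.00119; groundwater flows toward the north

Total head at OW-6: h = 10.21 m (water level in the piezometer is the total head).
Pressure head at OW-12: ψ = P/(ρg) = 50×1000 / (1000 × 9.81) = 5.10 m.
Total head at OW-12: h = z + ψ = 2.33 + 5.10 = 7.43 m.
Head difference: h(OW-6) − h(OW-12) = 10.21 − 7.43 = 2.78 m.
Hydraulic gradient: i = |Δh| / L = 2.78 / 2329.4 = 0.00119.
Flow is from higher to lower head: from OW-6 toward OW-12, i.e. toward the north.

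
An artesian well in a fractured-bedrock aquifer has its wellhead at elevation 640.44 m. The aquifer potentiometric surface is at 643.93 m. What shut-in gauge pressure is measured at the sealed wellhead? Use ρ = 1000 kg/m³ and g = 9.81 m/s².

Head above the cap: Δh = 643.93 − 640.44 = 3.49 m.
P = ρgΔh = 1000 × 9.81 × 3.49 = 34237 Pa ≈ 34.2 kPa.

P ≈ 34.2 kPa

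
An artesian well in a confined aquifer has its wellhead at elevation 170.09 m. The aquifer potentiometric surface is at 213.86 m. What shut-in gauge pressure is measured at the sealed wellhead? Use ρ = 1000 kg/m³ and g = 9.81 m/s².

P ≈ 429 kPa

Head above the cap: Δh = 213.86 − 170.09 = 43.77 m.
P = ρgΔh = 1000 × 9.81 × 43.77 = 429384 Pa ≈ 429 kPa.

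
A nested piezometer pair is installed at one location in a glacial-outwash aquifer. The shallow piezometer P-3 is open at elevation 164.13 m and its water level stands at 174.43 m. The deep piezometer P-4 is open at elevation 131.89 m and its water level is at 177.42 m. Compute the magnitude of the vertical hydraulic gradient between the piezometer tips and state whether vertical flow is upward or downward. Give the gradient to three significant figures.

|i_v| ≈ 0.0927; vertical flow is upward

Total head at P-3: h = 174.43 m (water level in the standpipe).
Total head at P-4: h = 177.42 m.
Δh = h(P-3) − h(P-4) = 174.43 − 177.42 = -2.99 m.
Vertical separation Δz = 164.13 − 131.89 = 32.24 m.
|i_v| = |Δh| / Δz = 2.99 / 32.24 = 0.0927.
Head is higher in the deep piezometer, so vertical flow is upward (discharge condition).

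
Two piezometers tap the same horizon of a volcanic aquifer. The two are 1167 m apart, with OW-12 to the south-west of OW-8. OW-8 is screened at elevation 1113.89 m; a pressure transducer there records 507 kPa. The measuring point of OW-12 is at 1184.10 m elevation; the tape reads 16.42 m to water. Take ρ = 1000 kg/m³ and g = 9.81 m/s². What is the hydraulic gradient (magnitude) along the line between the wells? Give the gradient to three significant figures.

i ≈ 0.00181

Pressure head at OW-8: ψ = P/(ρg) = 507×1000 / (1000 × 9.81) = 51.68 m.
Total head at OW-8: h = z + ψ = 1113.89 + 51.68 = 1165.57 m.
Total head at OW-12: h = 1184.10 − 16.42 = 1167.68 m.
Head difference: h(OW-8) − h(OW-12) = 1165.57 − 1167.68 = -2.11 m.
Hydraulic gradient: i = |Δh| / L = 2.11 / 1167 = 0.00181.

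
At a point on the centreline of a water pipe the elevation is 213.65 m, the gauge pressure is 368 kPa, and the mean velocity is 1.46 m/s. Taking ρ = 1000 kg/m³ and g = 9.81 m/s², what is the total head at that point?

Pressure head ψ = P/(ρg) = 368×1000 / (1000 × 9.81) = 37.51 m.
Velocity head = v²/(2g) = 1.46² / (2 × 9.81) = 0.109 m.
h = z + ψ + v²/(2g) = 213.65 + 37.51 + 0.109 = 251.27 m.

h ≈ 251.27 m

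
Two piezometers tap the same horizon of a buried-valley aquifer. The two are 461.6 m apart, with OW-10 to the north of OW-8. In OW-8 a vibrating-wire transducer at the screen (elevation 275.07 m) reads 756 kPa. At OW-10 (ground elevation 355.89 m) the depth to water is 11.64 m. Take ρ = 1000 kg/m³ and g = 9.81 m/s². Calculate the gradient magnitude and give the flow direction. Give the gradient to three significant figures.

i ≈ 0.0171; groundwater flows toward the north

Pressure head at OW-8: ψ = P/(ρg) = 756×1000 / (1000 × 9.81) = 77.06 m.
Total head at OW-8: h = z + ψ = 275.07 + 77.06 = 352.13 m.
Total head at OW-10: h = 355.89 − 11.64 = 344.25 m.
Head difference: h(OW-8) − h(OW-10) = 352.13 − 344.25 = 7.88 m.
Hydraulic gradient: i = |Δh| / L = 7.88 / 461.6 = 0.0171.
Flow is from higher to lower head: from OW-8 toward OW-10, i.e. toward the north.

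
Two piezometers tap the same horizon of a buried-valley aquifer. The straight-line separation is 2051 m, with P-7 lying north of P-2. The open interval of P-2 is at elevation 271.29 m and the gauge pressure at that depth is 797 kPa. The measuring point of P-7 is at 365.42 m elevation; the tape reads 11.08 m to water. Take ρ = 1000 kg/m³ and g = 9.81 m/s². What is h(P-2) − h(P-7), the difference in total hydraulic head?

Δh ≈ -1.81 m

Pressure head at P-2: ψ = P/(ρg) = 797×1000 / (1000 × 9.81) = 81.24 m.
Total head at P-2: h = z + ψ = 271.29 + 81.24 = 352.53 m.
Total head at P-7: h = 365.42 − 11.08 = 354.34 m.
Head difference: h(P-2) − h(P-7) = 352.53 − 354.34 = -1.81 m.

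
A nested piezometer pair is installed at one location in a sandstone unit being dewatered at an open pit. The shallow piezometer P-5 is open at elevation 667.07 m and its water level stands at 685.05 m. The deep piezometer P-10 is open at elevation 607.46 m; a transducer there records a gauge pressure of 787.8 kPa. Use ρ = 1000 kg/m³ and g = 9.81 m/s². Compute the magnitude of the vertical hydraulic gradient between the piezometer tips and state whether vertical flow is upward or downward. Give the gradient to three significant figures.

Total head at P-5: h = 685.05 m (water level in the standpipe).
Pressure head at P-10: ψ = P/(ρg) = 787.8×1000 / (1000 × 9.81) = 80.31 m.
Total head at P-10: h = z + ψ = 607.46 + 80.31 = 687.77 m.
Δh = h(P-5) − h(P-10) = 685.05 − 687.77 = -2.72 m.
Vertical separation Δz = 667.07 − 607.46 = 59.61 m.
|i_v| = |Δh| / Δz = 2.72 / 59.61 = 0.0456.
Head is higher in the deep piezometer, so vertical flow is upward (discharge condition).

|i_v| ≈ 0.0456; vertical flow is upward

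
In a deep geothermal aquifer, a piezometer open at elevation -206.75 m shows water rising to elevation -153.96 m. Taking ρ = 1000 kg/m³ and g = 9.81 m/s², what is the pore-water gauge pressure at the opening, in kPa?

P ≈ 518 kPa

Pressure head ψ = h − z = -153.96 − (-206.75) = 52.79 m.
P = ρgψ = 1000 × 9.81 × 52.79 = 517870 Pa ≈ 518 kPa.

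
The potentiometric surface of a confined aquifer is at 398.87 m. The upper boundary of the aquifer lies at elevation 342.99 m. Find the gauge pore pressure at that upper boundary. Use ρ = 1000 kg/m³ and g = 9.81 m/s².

Pressure head at the aquifer top: ψ = h − z = 398.87 − 342.99 = 55.88 m.
P = ρgψ = 1000 × 9.81 × 55.88 = 548183 Pa ≈ 548 kPa.

P ≈ 548 kPa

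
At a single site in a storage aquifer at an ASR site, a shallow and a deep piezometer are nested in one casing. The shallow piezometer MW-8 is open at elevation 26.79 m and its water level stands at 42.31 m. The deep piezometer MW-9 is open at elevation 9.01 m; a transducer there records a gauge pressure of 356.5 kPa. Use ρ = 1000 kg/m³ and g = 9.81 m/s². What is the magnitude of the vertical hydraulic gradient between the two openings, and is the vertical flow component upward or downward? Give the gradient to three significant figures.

Total head at MW-8: h = 42.31 m (water level in the standpipe).
Pressure head at MW-9: ψ = P/(ρg) = 356.5×1000 / (1000 × 9.81) = 36.34 m.
Total head at MW-9: h = z + ψ = 9.01 + 36.34 = 45.35 m.
Δh = h(MW-8) − h(MW-9) = 42.31 − 45.35 = -3.04 m.
Vertical separation Δz = 26.79 − 9.01 = 17.78 m.
|i_v| = |Δh| / Δz = 3.04 / 17.78 = 0.171.
Head is higher in the deep piezometer, so vertical flow is upward (discharge condition).

|i_v| ≈ 0.171; vertical flow is upward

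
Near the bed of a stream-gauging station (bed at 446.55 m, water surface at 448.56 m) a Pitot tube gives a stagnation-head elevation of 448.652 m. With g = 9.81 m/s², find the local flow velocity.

Near the bed, under hydrostatic conditions, the piezometric head (z + ψ) equals the free-surface elevation, 448.56 m.
Velocity head = total − piezometric = 448.652 − 448.56 = 0.092 m.
v = √(2g·h_v) = √(2 × 9.81 × 0.092) = 1.34 m/s.

v ≈ 1.34 m/s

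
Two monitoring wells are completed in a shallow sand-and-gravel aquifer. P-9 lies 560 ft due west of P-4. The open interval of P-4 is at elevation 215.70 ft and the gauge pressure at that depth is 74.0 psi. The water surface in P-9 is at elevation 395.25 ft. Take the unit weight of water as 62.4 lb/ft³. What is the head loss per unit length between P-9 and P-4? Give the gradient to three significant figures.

Pressure head at P-4: ψ = 144·P/γ = 144 × 74.0 / 62.4 = 170.77 ft.
Total head at P-4: h = z + ψ = 215.70 + 170.77 = 386.47 ft.
Total head at P-9: h = 395.25 ft (water level in the piezometer is the total head).
Head difference: h(P-4) − h(P-9) = 386.47 − 395.25 = -8.78 ft.
Hydraulic gradient: i = |Δh| / L = 8.78 / 560 = 0.0157.

i ≈ 0.0157 ft/ft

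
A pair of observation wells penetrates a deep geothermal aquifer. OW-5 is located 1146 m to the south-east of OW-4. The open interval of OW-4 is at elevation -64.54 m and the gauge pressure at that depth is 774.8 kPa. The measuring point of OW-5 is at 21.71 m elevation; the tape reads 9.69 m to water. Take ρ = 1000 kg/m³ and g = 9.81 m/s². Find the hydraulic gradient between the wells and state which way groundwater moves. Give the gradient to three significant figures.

i ≈ 0.00211; groundwater flows toward the south-east

Pressure head at OW-4: ψ = P/(ρg) = 774.8×1000 / (1000 × 9.81) = 78.98 m.
Total head at OW-4: h = z + ψ = -64.54 + 78.98 = 14.44 m.
Total head at OW-5: h = 21.71 − 9.69 = 12.02 m.
Head difference: h(OW-4) − h(OW-5) = 14.44 − 12.02 = 2.42 m.
Hydraulic gradient: i = |Δh| / L = 2.42 / 1146 = 0.00211.
Flow is from higher to lower head: from OW-4 toward OW-5, i.e. toward the south-east.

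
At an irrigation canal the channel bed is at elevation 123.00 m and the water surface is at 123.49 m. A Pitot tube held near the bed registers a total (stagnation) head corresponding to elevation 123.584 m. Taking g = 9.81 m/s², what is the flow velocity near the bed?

v ≈ 1.36 m/s

Near the bed, under hydrostatic conditions, the piezometric head (z + ψ) equals the free-surface elevation, 123.49 m.
Velocity head = total − piezometric = 123.584 − 123.49 = 0.094 m.
v = √(2g·h_v) = √(2 × 9.81 × 0.094) = 1.36 m/s.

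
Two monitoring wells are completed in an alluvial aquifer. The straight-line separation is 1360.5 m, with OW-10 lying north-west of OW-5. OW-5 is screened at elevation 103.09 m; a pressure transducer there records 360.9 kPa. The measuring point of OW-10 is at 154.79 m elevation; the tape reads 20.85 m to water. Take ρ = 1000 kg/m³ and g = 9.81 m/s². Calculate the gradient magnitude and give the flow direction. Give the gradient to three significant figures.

i ≈ 0.00437; groundwater flows toward the north-west

Pressure head at OW-5: ψ = P/(ρg) = 360.9×1000 / (1000 × 9.81) = 36.79 m.
Total head at OW-5: h = z + ψ = 103.09 + 36.79 = 139.88 m.
Total head at OW-10: h = 154.79 − 20.85 = 133.94 m.
Head difference: h(OW-5) − h(OW-10) = 139.88 − 133.94 = 5.94 m.
Hydraulic gradient: i = |Δh| / L = 5.94 / 1360.5 = 0.00437.
Flow is from higher to lower head: from OW-5 toward OW-10, i.e. toward the north-west.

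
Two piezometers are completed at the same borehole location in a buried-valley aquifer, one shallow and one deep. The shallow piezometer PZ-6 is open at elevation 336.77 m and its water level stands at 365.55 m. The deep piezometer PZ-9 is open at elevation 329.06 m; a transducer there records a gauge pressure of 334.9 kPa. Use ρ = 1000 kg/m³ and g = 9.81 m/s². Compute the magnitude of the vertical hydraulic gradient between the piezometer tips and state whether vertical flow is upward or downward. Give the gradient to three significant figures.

Total head at PZ-6: h = 365.55 m (water level in the standpipe).
Pressure head at PZ-9: ψ = P/(ρg) = 334.9×1000 / (1000 × 9.81) = 34.14 m.
Total head at PZ-9: h = z + ψ = 329.06 + 34.14 = 363.20 m.
Δh = h(PZ-6) − h(PZ-9) = 365.55 − 363.20 = 2.35 m.
Vertical separation Δz = 336.77 − 329.06 = 7.71 m.
|i_v| = |Δh| / Δz = 2.35 / 7.71 = 0.305.
Head is higher in the shallow piezometer, so vertical flow is downward (recharge condition).

|i_v| ≈ 0.305; vertical flow is downward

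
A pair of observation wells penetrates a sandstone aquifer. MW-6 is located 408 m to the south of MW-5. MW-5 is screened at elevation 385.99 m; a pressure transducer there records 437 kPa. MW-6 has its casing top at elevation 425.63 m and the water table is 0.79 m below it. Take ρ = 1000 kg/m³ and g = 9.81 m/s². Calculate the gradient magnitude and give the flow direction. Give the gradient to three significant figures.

Pressure head at MW-5: ψ = P/(ρg) = 437×1000 / (1000 × 9.81) = 44.55 m.
Total head at MW-5: h = z + ψ = 385.99 + 44.55 = 430.54 m.
Total head at MW-6: h = 425.63 − 0.79 = 424.84 m.
Head difference: h(MW-5) − h(MW-6) = 430.54 − 424.84 = 5.70 m.
Hydraulic gradient: i = |Δh| / L = 5.70 / 408 = 0.0140.
Flow is from higher to lower head: from MW-5 toward MW-6, i.e. toward the south.

i ≈ 0.0140; groundwater flows toward the south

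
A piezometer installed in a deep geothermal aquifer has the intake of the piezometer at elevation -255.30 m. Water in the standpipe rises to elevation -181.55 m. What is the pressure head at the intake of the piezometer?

Total head h = -181.55 m (the water-surface elevation in the piezometer).
Pressure head ψ = h − z = -181.55 − (-255.30) = 73.75 m.

ψ ≈ 73.75 m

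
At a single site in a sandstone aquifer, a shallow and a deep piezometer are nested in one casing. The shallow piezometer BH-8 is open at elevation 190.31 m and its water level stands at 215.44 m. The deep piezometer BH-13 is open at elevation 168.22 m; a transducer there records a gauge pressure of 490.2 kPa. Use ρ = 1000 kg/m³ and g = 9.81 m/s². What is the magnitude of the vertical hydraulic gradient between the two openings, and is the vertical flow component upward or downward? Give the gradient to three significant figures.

|i_v| ≈ 0.124; vertical flow is upward

Total head at BH-8: h = 215.44 m (water level in the standpipe).
Pressure head at BH-13: ψ = P/(ρg) = 490.2×1000 / (1000 × 9.81) = 49.97 m.
Total head at BH-13: h = z + ψ = 168.22 + 49.97 = 218.19 m.
Δh = h(BH-8) − h(BH-13) = 215.44 − 218.19 = -2.75 m.
Vertical separation Δz = 190.31 − 168.22 = 22.09 m.
|i_v| = |Δh| / Δz = 2.75 / 22.09 = 0.124.
Head is higher in the deep piezometer, so vertical flow is upward (discharge condition).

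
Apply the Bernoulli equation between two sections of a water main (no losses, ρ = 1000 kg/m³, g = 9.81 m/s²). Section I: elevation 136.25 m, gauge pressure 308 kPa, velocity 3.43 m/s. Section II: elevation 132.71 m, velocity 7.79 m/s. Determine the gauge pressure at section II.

Pressure head at I: ψ₁ = P₁/(ρg) = 308×1000 / (1000 × 9.81) = 31.40 m.
Velocity heads: v₁²/2g = 3.43²/19.62 = 0.600 m; v₂²/2g = 7.79²/19.62 = 3.093 m.
Total head H = z₁ + ψ₁ + v₁²/2g = 136.25 + 31.40 + 0.600 = 168.25 m.
ψ₂ = H − z₂ − v₂²/2g = 168.25 − 132.71 − 3.093 = 32.45 m.
P₂ = ρgψ₂ = 1000 × 9.81 × 32.45 ≈ 318 kPa.

P₂ ≈ 318 kPa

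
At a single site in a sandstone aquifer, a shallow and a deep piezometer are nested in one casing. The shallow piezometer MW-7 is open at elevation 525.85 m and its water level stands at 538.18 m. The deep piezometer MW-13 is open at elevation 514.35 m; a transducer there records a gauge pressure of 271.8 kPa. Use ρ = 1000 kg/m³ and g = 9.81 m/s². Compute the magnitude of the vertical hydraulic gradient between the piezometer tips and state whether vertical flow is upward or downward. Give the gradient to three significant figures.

Total head at MW-7: h = 538.18 m (water level in the standpipe).
Pressure head at MW-13: ψ = P/(ρg) = 271.8×1000 / (1000 × 9.81) = 27.71 m.
Total head at MW-13: h = z + ψ = 514.35 + 27.71 = 542.06 m.
Δh = h(MW-7) − h(MW-13) = 538.18 − 542.06 = -3.88 m.
Vertical separation Δz = 525.85 − 514.35 = 11.50 m.
|i_v| = |Δh| / Δz = 3.88 / 11.50 = 0.337.
Head is higher in the deep piezometer, so vertical flow is upward (discharge condition).

|i_v| ≈ 0.337; vertical flow is upward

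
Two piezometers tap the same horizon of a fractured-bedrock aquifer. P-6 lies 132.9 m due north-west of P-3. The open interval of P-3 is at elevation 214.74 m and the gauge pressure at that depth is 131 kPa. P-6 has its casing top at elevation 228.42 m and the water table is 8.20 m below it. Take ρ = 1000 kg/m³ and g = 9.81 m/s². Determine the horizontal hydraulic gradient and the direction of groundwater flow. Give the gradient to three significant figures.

i ≈ 0.0592; groundwater flows toward the north-west

Pressure head at P-3: ψ = P/(ρg) = 131×1000 / (1000 × 9.81) = 13.35 m.
Total head at P-3: h = z + ψ = 214.74 + 13.35 = 228.09 m.
Total head at P-6: h = 228.42 − 8.20 = 220.22 m.
Head difference: h(P-3) − h(P-6) = 228.09 − 220.22 = 7.87 m.
Hydraulic gradient: i = |Δh| / L = 7.87 / 132.9 = 0.0592.
Flow is from higher to lower head: from P-3 toward P-6, i.e. toward the north-west.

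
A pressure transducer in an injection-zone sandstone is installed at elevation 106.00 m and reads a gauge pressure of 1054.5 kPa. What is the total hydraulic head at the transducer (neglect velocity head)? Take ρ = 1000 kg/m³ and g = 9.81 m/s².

ψ = P/(ρg) = 1054.5×1000 / (1000 × 9.81) = 107.49 m.
h = z + ψ = 106.00 + 107.49 = 213.49 m.

h ≈ 213.49 m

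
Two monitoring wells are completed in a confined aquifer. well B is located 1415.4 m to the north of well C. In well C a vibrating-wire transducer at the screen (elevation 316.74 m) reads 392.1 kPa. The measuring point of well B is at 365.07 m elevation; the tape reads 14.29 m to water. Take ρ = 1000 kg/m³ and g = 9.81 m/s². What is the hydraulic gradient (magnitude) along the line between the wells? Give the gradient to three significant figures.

Pressure head at well C: ψ = P/(ρg) = 392.1×1000 / (1000 × 9.81) = 39.97 m.
Total head at well C: h = z + ψ = 316.74 + 39.97 = 356.71 m.
Total head at well B: h = 365.07 − 14.29 = 350.78 m.
Head difference: h(well C) − h(well B) = 356.71 − 350.78 = 5.93 m.
Hydraulic gradient: i = |Δh| / L = 5.93 / 1415.4 = 0.00419.

i ≈ 0.00419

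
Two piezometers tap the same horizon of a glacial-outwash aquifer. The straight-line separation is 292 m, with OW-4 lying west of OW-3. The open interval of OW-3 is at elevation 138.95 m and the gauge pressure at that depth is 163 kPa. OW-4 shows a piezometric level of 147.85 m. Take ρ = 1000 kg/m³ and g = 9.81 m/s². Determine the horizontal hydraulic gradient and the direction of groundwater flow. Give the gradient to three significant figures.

i ≈ 0.0264; groundwater flows toward the west

Pressure head at OW-3: ψ = P/(ρg) = 163×1000 / (1000 × 9.81) = 16.62 m.
Total head at OW-3: h = z + ψ = 138.95 + 16.62 = 155.57 m.
Total head at OW-4: h = 147.85 m (water level in the piezometer is the total head).
Head difference: h(OW-3) − h(OW-4) = 155.57 − 147.85 = 7.72 m.
Hydraulic gradient: i = |Δh| / L = 7.72 / 292 = 0.0264.
Flow is from higher to lower head: from OW-3 toward OW-4, i.e. toward the west.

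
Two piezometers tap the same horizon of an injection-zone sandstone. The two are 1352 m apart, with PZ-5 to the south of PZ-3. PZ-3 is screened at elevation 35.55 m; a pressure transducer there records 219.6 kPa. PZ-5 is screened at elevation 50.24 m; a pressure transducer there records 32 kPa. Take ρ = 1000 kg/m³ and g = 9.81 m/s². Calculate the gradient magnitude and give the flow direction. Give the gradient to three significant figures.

Pressure head at PZ-3: ψ = P/(ρg) = 219.6×1000 / (1000 × 9.81) = 22.39 m.
Total head at PZ-3: h = z + ψ = 35.55 + 22.39 = 57.94 m.
Pressure head at PZ-5: ψ = P/(ρg) = 32×1000 / (1000 × 9.81) = 3.26 m.
Total head at PZ-5: h = z + ψ = 50.24 + 3.26 = 53.50 m.
Head difference: h(PZ-3) − h(PZ-5) = 57.94 − 53.50 = 4.44 m.
Hydraulic gradient: i = |Δh| / L = 4.44 / 1352 = 0.00328.
Flow is from higher to lower head: from PZ-3 toward PZ-5, i.e. toward the south.

i ≈ 0.00328; groundwater flows toward the south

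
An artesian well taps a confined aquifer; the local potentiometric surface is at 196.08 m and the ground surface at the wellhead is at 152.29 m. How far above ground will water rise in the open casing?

Water rises to the potentiometric surface, so the rise above ground = 196.08 − 152.29 = 43.79 m.

≈ 43.79 m above ground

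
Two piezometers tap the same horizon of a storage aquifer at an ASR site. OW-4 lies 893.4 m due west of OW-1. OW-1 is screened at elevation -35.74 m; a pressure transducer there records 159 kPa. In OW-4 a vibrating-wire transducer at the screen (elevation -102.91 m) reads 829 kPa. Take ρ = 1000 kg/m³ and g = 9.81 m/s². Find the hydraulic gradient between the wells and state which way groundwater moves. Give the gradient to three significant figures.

i ≈ 0.00126; groundwater flows toward the east

Pressure head at OW-1: ψ = P/(ρg) = 159×1000 / (1000 × 9.81) = 16.21 m.
Total head at OW-1: h = z + ψ = -35.74 + 16.21 = -19.53 m.
Pressure head at OW-4: ψ = P/(ρg) = 829×1000 / (1000 × 9.81) = 84.51 m.
Total head at OW-4: h = z + ψ = -102.91 + 84.51 = -18.40 m.
Head difference: h(OW-1) − h(OW-4) = -19.53 − (-18.40) = -1.13 m.
Hydraulic gradient: i = |Δh| / L = 1.13 / 893.4 = 0.00126.
Flow is from higher to lower head: from OW-4 toward OW-1, i.e. toward the east.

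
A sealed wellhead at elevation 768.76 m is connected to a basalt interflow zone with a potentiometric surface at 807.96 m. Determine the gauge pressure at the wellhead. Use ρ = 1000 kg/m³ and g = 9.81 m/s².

Head above the cap: Δh = 807.96 − 768.76 = 39.20 m.
P = ρgΔh = 1000 × 9.81 × 39.20 = 384552 Pa ≈ 385 kPa.

P ≈ 385 kPa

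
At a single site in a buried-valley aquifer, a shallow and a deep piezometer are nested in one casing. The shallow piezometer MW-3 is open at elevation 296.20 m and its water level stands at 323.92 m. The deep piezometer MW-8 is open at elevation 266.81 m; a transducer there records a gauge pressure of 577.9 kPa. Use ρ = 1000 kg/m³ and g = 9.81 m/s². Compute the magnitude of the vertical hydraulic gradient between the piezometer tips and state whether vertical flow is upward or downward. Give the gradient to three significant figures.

Total head at MW-3: h = 323.92 m (water level in the standpipe).
Pressure head at MW-8: ψ = P/(ρg) = 577.9×1000 / (1000 × 9.81) = 58.91 m.
Total head at MW-8: h = z + ψ = 266.81 + 58.91 = 325.72 m.
Δh = h(MW-3) − h(MW-8) = 323.92 − 325.72 = -1.80 m.
Vertical separation Δz = 296.20 − 266.81 = 29.39 m.
|i_v| = |Δh| / Δz = 1.80 / 29.39 = 0.0612.
Head is higher in the deep piezometer, so vertical flow is upward (discharge condition).

|i_v| ≈ 0.0612; vertical flow is upward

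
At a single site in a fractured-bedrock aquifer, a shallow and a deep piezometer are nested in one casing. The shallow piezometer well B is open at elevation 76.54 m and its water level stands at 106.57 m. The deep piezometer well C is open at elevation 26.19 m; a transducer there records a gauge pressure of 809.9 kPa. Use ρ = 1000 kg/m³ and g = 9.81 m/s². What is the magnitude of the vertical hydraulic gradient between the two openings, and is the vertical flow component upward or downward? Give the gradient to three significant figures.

Total head at well B: h = 106.57 m (water level in the standpipe).
Pressure head at well C: ψ = P/(ρg) = 809.9×1000 / (1000 × 9.81) = 82.56 m.
Total head at well C: h = z + ψ = 26.19 + 82.56 = 108.75 m.
Δh = h(well B) − h(well C) = 106.57 − 108.75 = -2.18 m.
Vertical separation Δz = 76.54 − 26.19 = 50.35 m.
|i_v| = |Δh| / Δz = 2.18 / 50.35 = 0.0433.
Head is higher in the deep piezometer, so vertical flow is upward (discharge condition).

|i_v| ≈ 0.0433; vertical flow is upward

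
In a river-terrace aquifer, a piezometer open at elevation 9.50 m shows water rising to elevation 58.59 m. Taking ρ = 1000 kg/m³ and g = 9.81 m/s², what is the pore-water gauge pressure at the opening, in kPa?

Pressure head ψ = h − z = 58.59 − 9.50 = 49.09 m.
P = ρgψ = 1000 × 9.81 × 49.09 = 481573 Pa ≈ 482 kPa.

P ≈ 482 kPa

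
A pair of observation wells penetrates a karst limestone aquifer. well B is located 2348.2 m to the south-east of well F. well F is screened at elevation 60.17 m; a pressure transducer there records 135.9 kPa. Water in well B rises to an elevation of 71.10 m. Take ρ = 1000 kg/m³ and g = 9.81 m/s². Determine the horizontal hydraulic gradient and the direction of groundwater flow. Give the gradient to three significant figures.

Pressure head at well F: ψ = P/(ρg) = 135.9×1000 / (1000 × 9.81) = 13.85 m.
Total head at well F: h = z + ψ = 60.17 + 13.85 = 74.02 m.
Total head at well B: h = 71.10 m (water level in the piezometer is the total head).
Head difference: h(well F) − h(well B) = 74.02 − 71.10 = 2.92 m.
Hydraulic gradient: i = |Δh| / L = 2.92 / 2348.2 = 0.00124.
Flow is from higher to lower head: from well F toward well B, i.e. toward the south-east.

i ≈ 0.00124; groundwater flows toward the south-east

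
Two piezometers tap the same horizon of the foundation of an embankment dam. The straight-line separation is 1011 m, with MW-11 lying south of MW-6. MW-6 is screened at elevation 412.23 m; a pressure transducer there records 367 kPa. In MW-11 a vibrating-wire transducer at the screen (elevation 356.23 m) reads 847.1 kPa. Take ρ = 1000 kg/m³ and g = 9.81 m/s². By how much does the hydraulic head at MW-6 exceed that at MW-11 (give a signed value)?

Pressure head at MW-6: ψ = P/(ρg) = 367×1000 / (1000 × 9.81) = 37.41 m.
Total head at MW-6: h = z + ψ = 412.23 + 37.41 = 449.64 m.
Pressure head at MW-11: ψ = P/(ρg) = 847.1×1000 / (1000 × 9.81) = 86.35 m.
Total head at MW-11: h = z + ψ = 356.23 + 86.35 = 442.58 m.
Head difference: h(MW-6) − h(MW-11) = 449.64 − 442.58 = 7.06 m.

Δh ≈ 7.06 m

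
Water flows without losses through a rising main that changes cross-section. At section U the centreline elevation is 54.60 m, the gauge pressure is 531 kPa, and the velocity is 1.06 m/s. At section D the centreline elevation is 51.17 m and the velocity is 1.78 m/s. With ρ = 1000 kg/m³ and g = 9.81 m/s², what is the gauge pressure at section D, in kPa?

P₂ ≈ 564 kPa

Pressure head at U: ψ₁ = P₁/(ρg) = 531×1000 / (1000 × 9.81) = 54.13 m.
Velocity heads: v₁²/2g = 1.06²/19.62 = 0.057 m; v₂²/2g = 1.78²/19.62 = 0.161 m.
Total head H = z₁ + ψ₁ + v₁²/2g = 54.60 + 54.13 + 0.057 = 108.79 m.
ψ₂ = H − z₂ − v₂²/2g = 108.79 − 51.17 − 0.161 = 57.46 m.
P₂ = ρgψ₂ = 1000 × 9.81 × 57.46 ≈ 564 kPa.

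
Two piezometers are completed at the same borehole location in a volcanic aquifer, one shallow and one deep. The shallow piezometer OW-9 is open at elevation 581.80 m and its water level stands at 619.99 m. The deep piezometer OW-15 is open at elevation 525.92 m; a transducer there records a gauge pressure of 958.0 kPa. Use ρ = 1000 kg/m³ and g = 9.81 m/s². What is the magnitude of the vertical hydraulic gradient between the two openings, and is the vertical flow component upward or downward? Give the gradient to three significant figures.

Total head at OW-9: h = 619.99 m (water level in the standpipe).
Pressure head at OW-15: ψ = P/(ρg) = 958.0×1000 / (1000 × 9.81) = 97.66 m.
Total head at OW-15: h = z + ψ = 525.92 + 97.66 = 623.58 m.
Δh = h(OW-9) − h(OW-15) = 619.99 − 623.58 = -3.59 m.
Vertical separation Δz = 581.80 − 525.92 = 55.88 m.
|i_v| = |Δh| / Δz = 3.59 / 55.88 = 0.0642.
Head is higher in the deep piezometer, so vertical flow is upward (discharge condition).

|i_v| ≈ 0.0642; vertical flow is upward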